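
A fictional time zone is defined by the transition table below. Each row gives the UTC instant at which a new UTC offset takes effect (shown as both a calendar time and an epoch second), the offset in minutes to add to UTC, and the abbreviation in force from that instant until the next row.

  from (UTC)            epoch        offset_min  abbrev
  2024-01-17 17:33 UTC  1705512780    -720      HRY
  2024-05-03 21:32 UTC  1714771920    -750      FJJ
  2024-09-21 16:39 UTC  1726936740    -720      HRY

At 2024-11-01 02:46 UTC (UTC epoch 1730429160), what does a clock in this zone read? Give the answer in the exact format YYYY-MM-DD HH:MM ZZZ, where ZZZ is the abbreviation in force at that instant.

2024-10-31 14:46 HRY

Query: 2024-11-01 02:46 UTC
Rule 3/3 (HRY, -12:00): 2024-09-21 16:39 UTC ≤ query < +∞
2·60 + 46 - 720 = -554 min
-554 = -1·1440 + 886; 886 = 14·60 + 46 → 14:46, 2024-11-01 - 1 day = 2024-10-31
→ 2024-10-31 14:46 HRY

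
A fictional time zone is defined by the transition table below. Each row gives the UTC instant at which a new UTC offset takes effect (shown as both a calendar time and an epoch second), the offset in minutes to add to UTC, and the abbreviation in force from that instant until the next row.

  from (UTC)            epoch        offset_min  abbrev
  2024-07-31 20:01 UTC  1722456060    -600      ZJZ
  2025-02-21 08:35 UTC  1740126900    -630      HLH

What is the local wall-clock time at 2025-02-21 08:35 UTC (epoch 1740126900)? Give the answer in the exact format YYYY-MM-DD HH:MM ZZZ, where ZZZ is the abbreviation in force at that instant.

Query: 2025-02-21 08:35 UTC
Rule 2/2 (HLH, -10:30): 2025-02-21 08:35 UTC ≤ query < +∞
8·60 + 35 - 630 = -115 min
-115 = -1·1440 + 1325; 1325 = 22·60 + 5 → 22:05, 2025-02-21 - 1 day = 2025-02-20
→ 2025-02-20 22:05 HLH

2025-02-20 22:05 HLH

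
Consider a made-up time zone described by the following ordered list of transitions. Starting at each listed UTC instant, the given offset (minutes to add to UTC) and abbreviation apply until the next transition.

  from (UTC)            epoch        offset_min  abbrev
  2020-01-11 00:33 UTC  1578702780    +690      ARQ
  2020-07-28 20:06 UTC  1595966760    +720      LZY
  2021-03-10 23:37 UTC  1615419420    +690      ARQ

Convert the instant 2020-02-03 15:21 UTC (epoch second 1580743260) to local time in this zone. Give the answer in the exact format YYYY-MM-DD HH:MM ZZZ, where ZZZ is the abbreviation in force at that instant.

2020-02-04 02:51 ARQ

Query: 2020-02-03 15:21 UTC
Rule 1/3 (ARQ, +11:30): 2020-01-11 00:33 UTC ≤ query < 2020-07-28 20:06 UTC
15·60 + 21 + 690 = 1611 min
1611 = 1·1440 + 171; 171 = 2·60 + 51 → 02:51, 2020-02-03 + 1 day = 2020-02-04
→ 2020-02-04 02:51 ARQ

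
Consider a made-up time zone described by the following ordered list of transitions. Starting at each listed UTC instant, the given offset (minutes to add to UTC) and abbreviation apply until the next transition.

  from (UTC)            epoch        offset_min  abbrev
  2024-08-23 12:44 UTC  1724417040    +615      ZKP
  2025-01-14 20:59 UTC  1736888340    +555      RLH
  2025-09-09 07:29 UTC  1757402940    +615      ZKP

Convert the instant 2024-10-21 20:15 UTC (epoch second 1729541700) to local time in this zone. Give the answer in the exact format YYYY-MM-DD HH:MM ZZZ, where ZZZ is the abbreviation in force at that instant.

Query: 2024-10-21 20:15 UTC
Rule 1/3 (ZKP, +10:15): 2024-08-23 12:44 UTC ≤ query < 2025-01-14 20:59 UTC
20·60 + 15 + 615 = 1830 min
1830 = 1·1440 + 390; 390 = 6·60 + 30 → 06:30, 2024-10-21 + 1 day = 2024-10-22
→ 2024-10-22 06:30 ZKP

2024-10-22 06:30 ZKP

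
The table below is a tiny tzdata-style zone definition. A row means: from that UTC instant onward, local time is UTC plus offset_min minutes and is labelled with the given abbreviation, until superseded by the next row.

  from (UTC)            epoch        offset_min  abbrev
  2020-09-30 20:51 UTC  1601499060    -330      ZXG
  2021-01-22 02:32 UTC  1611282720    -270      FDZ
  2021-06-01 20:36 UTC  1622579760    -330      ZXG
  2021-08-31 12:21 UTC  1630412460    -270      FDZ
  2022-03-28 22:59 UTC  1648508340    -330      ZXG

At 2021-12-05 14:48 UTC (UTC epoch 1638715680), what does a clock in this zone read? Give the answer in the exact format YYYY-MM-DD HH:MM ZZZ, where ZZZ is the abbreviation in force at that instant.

2021-12-05 10:18 FDZ

Query: 2021-12-05 14:48 UTC
Rule 4/5 (FDZ, -04:30): 2021-08-31 12:21 UTC ≤ query < 2022-03-28 22:59 UTC
14·60 + 48 - 270 = 618 min
618 = 0·1440 + 618; 618 = 10·60 + 18 → 10:18, same day
→ 2021-12-05 10:18 FDZ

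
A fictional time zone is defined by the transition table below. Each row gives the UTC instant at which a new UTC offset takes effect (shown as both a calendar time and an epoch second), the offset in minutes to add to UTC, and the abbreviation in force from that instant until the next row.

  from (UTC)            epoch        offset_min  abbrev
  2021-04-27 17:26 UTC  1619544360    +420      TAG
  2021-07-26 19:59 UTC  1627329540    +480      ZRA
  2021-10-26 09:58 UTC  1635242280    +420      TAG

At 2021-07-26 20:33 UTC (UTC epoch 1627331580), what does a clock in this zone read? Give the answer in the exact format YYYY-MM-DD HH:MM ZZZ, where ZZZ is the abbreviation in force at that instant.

Query: 2021-07-26 20:33 UTC
Rule 2/3 (ZRA, +08:00): 2021-07-26 19:59 UTC ≤ query < 2021-10-26 09:58 UTC
20·60 + 33 + 480 = 1713 min
1713 = 1·1440 + 273; 273 = 4·60 + 33 → 04:33, 2021-07-26 + 1 day = 2021-07-27
→ 2021-07-27 04:33 ZRA

2021-07-27 04:33 ZRA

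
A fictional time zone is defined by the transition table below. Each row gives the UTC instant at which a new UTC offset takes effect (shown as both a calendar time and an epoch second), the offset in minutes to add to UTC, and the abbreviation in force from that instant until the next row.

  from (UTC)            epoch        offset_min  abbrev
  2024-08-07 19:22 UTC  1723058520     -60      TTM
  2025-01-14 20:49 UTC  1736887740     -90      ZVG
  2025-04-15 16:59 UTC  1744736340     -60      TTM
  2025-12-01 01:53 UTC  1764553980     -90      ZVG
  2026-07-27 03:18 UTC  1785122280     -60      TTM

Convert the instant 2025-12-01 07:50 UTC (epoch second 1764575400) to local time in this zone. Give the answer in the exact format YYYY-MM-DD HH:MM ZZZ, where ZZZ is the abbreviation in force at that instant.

Query: 2025-12-01 07:50 UTC
Rule 4/5 (ZVG, -01:30): 2025-12-01 01:53 UTC ≤ query < 2026-07-27 03:18 UTC
7·60 + 50 - 90 = 380 min
380 = 0·1440 + 380; 380 = 6·60 + 20 → 06:20, same day
→ 2025-12-01 06:20 ZVG

2025-12-01 06:20 ZVG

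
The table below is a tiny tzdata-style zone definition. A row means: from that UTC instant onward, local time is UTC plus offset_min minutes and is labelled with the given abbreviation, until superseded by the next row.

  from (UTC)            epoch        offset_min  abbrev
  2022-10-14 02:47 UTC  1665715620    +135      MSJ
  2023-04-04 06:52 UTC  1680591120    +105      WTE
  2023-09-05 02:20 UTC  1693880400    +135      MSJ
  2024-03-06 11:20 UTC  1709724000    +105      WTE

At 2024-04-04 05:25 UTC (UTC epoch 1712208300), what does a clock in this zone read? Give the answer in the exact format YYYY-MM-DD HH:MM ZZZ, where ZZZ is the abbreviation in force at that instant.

2024-04-04 07:10 WTE

Query: 2024-04-04 05:25 UTC
Rule 4/4 (WTE, +01:45): 2024-03-06 11:20 UTC ≤ query < +∞
5·60 + 25 + 105 = 430 min
430 = 0·1440 + 430; 430 = 7·60 + 10 → 07:10, same day
→ 2024-04-04 07:10 WTE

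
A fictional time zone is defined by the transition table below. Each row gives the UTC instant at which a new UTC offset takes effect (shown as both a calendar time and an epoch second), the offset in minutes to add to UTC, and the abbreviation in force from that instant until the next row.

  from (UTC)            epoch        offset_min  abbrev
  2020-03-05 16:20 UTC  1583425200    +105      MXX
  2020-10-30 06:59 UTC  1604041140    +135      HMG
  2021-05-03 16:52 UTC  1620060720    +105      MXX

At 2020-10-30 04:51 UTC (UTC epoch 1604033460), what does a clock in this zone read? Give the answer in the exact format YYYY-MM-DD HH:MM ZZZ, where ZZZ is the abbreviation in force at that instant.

Query: 2020-10-30 04:51 UTC
Rule 1/3 (MXX, +01:45): 2020-03-05 16:20 UTC ≤ query < 2020-10-30 06:59 UTC
4·60 + 51 + 105 = 396 min
396 = 0·1440 + 396; 396 = 6·60 + 36 → 06:36, same day
→ 2020-10-30 06:36 MXX

2020-10-30 06:36 MXX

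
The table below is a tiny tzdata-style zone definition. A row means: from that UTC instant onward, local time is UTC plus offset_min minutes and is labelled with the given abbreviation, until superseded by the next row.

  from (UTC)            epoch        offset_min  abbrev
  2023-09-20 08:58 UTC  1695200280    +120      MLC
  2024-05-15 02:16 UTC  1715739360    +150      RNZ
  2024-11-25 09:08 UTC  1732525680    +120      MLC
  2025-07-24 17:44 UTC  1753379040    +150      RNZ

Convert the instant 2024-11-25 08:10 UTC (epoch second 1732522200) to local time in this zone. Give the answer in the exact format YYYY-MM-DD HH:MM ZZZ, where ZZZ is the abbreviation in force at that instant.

2024-11-25 10:40 RNZ

Query: 2024-11-25 08:10 UTC
Rule 2/4 (RNZ, +02:30): 2024-05-15 02:16 UTC ≤ query < 2024-11-25 09:08 UTC
8·60 + 10 + 150 = 640 min
640 = 0·1440 + 640; 640 = 10·60 + 40 → 10:40, same day
→ 2024-11-25 10:40 RNZ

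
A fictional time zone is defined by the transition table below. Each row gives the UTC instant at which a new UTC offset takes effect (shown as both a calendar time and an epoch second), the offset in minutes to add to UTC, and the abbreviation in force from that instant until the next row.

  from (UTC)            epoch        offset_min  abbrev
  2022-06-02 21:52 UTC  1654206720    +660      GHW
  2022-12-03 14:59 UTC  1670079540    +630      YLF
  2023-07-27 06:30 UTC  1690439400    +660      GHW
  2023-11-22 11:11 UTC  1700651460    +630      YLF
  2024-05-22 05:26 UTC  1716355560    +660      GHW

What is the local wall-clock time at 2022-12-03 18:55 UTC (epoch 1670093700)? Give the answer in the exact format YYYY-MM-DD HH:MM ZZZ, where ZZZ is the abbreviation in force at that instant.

2022-12-04 05:25 YLF

Query: 2022-12-03 18:55 UTC
Rule 2/5 (YLF, +10:30): 2022-12-03 14:59 UTC ≤ query < 2023-07-27 06:30 UTC
18·60 + 55 + 630 = 1765 min
1765 = 1·1440 + 325; 325 = 5·60 + 25 → 05:25, 2022-12-03 + 1 day = 2022-12-04
→ 2022-12-04 05:25 YLF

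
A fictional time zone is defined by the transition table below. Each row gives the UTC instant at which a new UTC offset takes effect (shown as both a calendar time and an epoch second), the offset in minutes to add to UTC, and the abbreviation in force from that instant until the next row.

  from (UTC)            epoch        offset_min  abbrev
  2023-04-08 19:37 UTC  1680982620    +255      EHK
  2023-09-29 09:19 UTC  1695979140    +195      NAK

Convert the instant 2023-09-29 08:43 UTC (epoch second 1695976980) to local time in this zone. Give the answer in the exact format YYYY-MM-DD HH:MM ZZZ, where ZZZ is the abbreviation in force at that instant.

Query: 2023-09-29 08:43 UTC
Rule 1/2 (EHK, +04:15): 2023-04-08 19:37 UTC ≤ query < 2023-09-29 09:19 UTC
8·60 + 43 + 255 = 778 min
778 = 0·1440 + 778; 778 = 12·60 + 58 → 12:58, same day
→ 2023-09-29 12:58 EHK

2023-09-29 12:58 EHK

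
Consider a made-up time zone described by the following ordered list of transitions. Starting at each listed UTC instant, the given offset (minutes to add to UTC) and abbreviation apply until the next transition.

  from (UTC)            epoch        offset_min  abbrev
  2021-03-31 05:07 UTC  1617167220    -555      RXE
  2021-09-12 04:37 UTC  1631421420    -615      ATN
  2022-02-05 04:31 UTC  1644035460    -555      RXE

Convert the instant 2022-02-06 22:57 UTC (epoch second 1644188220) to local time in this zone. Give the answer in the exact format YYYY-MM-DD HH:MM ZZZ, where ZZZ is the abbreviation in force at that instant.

2022-02-06 13:42 RXE

Query: 2022-02-06 22:57 UTC
Rule 3/3 (RXE, -09:15): 2022-02-05 04:31 UTC ≤ query < +∞
22·60 + 57 - 555 = 822 min
822 = 0·1440 + 822; 822 = 13·60 + 42 → 13:42, same day
→ 2022-02-06 13:42 RXE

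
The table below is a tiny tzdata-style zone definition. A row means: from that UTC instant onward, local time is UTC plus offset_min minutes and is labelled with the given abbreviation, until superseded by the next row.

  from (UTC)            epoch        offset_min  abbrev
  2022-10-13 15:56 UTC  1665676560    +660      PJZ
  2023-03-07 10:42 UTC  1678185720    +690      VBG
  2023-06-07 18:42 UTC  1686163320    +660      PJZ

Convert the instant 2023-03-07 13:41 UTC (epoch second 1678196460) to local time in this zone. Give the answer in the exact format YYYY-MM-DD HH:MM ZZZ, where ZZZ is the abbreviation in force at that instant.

Query: 2023-03-07 13:41 UTC
Rule 2/3 (VBG, +11:30): 2023-03-07 10:42 UTC ≤ query < 2023-06-07 18:42 UTC
13·60 + 41 + 690 = 1511 min
1511 = 1·1440 + 71; 71 = 1·60 + 11 → 01:11, 2023-03-07 + 1 day = 2023-03-08
→ 2023-03-08 01:11 VBG

2023-03-08 01:11 VBG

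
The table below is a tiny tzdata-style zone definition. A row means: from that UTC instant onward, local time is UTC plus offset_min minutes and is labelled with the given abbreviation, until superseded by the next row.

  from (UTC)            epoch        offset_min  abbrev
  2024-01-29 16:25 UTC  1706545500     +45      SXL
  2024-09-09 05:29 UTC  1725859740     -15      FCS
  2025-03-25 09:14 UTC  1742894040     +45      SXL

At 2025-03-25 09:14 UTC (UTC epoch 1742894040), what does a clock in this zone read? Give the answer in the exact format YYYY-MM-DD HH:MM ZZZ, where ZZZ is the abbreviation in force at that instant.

2025-03-25 09:59 SXL

Query: 2025-03-25 09:14 UTC
Rule 3/3 (SXL, +00:45): 2025-03-25 09:14 UTC ≤ query < +∞
9·60 + 14 + 45 = 599 min
599 = 0·1440 + 599; 599 = 9·60 + 59 → 09:59, same day
→ 2025-03-25 09:59 SXL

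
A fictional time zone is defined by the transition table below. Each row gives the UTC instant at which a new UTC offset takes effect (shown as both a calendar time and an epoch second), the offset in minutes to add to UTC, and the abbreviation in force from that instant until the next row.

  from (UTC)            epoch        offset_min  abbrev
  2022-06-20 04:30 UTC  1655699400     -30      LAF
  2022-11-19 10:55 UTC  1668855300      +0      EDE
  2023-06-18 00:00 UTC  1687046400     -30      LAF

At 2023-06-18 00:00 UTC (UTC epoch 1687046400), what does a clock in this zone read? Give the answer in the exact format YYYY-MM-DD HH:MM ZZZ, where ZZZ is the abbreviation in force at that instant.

Query: 2023-06-18 00:00 UTC
Rule 3/3 (LAF, -00:30): 2023-06-18 00:00 UTC ≤ query < +∞
0·60 + 0 - 30 = -30 min
-30 = -1·1440 + 1410; 1410 = 23·60 + 30 → 23:30, 2023-06-18 - 1 day = 2023-06-17
→ 2023-06-17 23:30 LAF

2023-06-17 23:30 LAF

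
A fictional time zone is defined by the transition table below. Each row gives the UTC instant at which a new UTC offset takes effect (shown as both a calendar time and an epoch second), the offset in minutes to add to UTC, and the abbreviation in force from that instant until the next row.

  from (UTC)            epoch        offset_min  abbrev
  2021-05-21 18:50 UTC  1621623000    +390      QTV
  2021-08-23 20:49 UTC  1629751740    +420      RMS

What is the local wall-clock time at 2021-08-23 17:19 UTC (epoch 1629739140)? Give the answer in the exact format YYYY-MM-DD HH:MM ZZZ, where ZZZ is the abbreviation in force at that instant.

Query: 2021-08-23 17:19 UTC
Rule 1/2 (QTV, +06:30): 2021-05-21 18:50 UTC ≤ query < 2021-08-23 20:49 UTC
17·60 + 19 + 390 = 1429 min
1429 = 0·1440 + 1429; 1429 = 23·60 + 49 → 23:49, same day
→ 2021-08-23 23:49 QTV

2021-08-23 23:49 QTV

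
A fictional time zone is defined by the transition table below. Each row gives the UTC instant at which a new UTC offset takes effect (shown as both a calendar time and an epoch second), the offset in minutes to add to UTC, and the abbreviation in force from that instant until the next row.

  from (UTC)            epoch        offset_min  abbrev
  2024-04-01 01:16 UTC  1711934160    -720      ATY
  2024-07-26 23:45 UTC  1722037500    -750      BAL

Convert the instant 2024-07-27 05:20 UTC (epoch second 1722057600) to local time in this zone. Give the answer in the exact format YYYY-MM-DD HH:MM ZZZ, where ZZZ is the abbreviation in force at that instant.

Query: 2024-07-27 05:20 UTC
Rule 2/2 (BAL, -12:30): 2024-07-26 23:45 UTC ≤ query < +∞
5·60 + 20 - 750 = -430 min
-430 = -1·1440 + 1010; 1010 = 16·60 + 50 → 16:50, 2024-07-27 - 1 day = 2024-07-26
→ 2024-07-26 16:50 BAL

2024-07-26 16:50 BAL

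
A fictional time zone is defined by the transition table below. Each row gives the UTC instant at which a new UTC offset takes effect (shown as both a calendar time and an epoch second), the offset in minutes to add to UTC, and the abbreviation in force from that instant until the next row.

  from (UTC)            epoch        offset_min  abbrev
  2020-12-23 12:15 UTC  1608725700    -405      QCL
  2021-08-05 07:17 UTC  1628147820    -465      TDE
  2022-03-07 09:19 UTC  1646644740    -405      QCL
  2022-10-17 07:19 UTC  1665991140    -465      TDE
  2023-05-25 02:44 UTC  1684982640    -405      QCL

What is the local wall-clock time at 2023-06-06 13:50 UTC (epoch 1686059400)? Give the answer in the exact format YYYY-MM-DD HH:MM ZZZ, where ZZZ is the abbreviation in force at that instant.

Query: 2023-06-06 13:50 UTC
Rule 5/5 (QCL, -06:45): 2023-05-25 02:44 UTC ≤ query < +∞
13·60 + 50 - 405 = 425 min
425 = 0·1440 + 425; 425 = 7·60 + 5 → 07:05, same day
→ 2023-06-06 07:05 QCL

2023-06-06 07:05 QCL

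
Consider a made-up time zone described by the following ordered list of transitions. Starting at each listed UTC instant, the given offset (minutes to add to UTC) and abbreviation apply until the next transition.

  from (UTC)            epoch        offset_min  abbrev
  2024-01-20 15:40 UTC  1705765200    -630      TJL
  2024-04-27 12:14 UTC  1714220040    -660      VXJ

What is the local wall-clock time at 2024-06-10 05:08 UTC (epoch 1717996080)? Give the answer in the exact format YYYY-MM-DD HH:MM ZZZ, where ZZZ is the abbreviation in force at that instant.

Query: 2024-06-10 05:08 UTC
Rule 2/2 (VXJ, -11:00): 2024-04-27 12:14 UTC ≤ query < +∞
5·60 + 8 - 660 = -352 min
-352 = -1·1440 + 1088; 1088 = 18·60 + 8 → 18:08, 2024-06-10 - 1 day = 2024-06-09
→ 2024-06-09 18:08 VXJ

2024-06-09 18:08 VXJ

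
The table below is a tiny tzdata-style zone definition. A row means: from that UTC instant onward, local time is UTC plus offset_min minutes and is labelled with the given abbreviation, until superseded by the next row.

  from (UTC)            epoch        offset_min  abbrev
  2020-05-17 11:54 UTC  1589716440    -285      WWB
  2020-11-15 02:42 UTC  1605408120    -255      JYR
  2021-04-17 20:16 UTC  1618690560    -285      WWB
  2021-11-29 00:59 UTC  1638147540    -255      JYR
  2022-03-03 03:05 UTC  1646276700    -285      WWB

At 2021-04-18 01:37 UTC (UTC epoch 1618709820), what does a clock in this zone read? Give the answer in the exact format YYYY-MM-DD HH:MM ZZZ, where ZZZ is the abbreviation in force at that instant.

Query: 2021-04-18 01:37 UTC
Rule 3/5 (WWB, -04:45): 2021-04-17 20:16 UTC ≤ query < 2021-11-29 00:59 UTC
1·60 + 37 - 285 = -188 min
-188 = -1·1440 + 1252; 1252 = 20·60 + 52 → 20:52, 2021-04-18 - 1 day = 2021-04-17
→ 2021-04-17 20:52 WWB

2021-04-17 20:52 WWB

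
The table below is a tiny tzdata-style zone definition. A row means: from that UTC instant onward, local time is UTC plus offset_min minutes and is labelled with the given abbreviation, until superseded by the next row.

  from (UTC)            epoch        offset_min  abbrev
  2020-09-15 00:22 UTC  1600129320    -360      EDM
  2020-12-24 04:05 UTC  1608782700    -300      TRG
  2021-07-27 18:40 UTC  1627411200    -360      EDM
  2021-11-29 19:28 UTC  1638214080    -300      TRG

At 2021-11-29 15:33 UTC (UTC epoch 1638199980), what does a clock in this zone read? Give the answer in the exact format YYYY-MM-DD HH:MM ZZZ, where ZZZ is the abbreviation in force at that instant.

Query: 2021-11-29 15:33 UTC
Rule 3/4 (EDM, -06:00): 2021-07-27 18:40 UTC ≤ query < 2021-11-29 19:28 UTC
15·60 + 33 - 360 = 573 min
573 = 0·1440 + 573; 573 = 9·60 + 33 → 09:33, same day
→ 2021-11-29 09:33 EDM

2021-11-29 09:33 EDM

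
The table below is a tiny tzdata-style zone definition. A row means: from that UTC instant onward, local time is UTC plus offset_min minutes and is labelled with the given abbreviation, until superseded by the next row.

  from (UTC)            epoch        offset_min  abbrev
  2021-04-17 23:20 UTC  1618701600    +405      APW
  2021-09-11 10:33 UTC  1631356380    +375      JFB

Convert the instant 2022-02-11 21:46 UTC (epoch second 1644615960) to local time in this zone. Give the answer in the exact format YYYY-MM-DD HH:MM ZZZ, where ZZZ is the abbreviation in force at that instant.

Query: 2022-02-11 21:46 UTC
Rule 2/2 (JFB, +06:15): 2021-09-11 10:33 UTC ≤ query < +∞
21·60 + 46 + 375 = 1681 min
1681 = 1·1440 + 241; 241 = 4·60 + 1 → 04:01, 2022-02-11 + 1 day = 2022-02-12
→ 2022-02-12 04:01 JFB

2022-02-12 04:01 JFB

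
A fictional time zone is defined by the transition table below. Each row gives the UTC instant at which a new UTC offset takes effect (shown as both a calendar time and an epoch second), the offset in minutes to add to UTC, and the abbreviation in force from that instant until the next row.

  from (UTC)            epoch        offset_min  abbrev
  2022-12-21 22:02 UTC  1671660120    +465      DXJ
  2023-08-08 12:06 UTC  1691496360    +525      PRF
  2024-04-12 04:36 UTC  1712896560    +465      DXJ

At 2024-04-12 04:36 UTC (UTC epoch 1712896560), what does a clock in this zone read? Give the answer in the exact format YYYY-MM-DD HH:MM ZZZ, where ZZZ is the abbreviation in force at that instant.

Query: 2024-04-12 04:36 UTC
Rule 3/3 (DXJ, +07:45): 2024-04-12 04:36 UTC ≤ query < +∞
4·60 + 36 + 465 = 741 min
741 = 0·1440 + 741; 741 = 12·60 + 21 → 12:21, same day
→ 2024-04-12 12:21 DXJ

2024-04-12 12:21 DXJ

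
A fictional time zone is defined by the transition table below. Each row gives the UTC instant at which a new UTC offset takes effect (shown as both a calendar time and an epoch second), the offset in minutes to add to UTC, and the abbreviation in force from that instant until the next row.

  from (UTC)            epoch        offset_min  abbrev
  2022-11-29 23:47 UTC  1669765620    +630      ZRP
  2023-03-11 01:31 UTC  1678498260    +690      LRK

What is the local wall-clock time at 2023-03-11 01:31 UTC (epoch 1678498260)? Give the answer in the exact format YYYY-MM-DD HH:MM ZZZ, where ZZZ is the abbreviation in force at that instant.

Query: 2023-03-11 01:31 UTC
Rule 2/2 (LRK, +11:30): 2023-03-11 01:31 UTC ≤ query < +∞
1·60 + 31 + 690 = 781 min
781 = 0·1440 + 781; 781 = 13·60 + 1 → 13:01, same day
→ 2023-03-11 13:01 LRK

2023-03-11 13:01 LRK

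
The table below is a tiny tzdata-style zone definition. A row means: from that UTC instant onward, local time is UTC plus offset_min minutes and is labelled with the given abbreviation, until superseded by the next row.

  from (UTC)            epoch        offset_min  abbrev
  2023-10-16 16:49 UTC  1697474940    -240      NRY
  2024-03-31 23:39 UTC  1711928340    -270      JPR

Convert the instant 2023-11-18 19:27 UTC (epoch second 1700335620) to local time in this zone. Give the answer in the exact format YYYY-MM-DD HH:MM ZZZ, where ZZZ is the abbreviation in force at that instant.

2023-11-18 15:27 NRY

Query: 2023-11-18 19:27 UTC
Rule 1/2 (NRY, -04:00): 2023-10-16 16:49 UTC ≤ query < 2024-03-31 23:39 UTC
19·60 + 27 - 240 = 927 min
927 = 0·1440 + 927; 927 = 15·60 + 27 → 15:27, same day
→ 2023-11-18 15:27 NRY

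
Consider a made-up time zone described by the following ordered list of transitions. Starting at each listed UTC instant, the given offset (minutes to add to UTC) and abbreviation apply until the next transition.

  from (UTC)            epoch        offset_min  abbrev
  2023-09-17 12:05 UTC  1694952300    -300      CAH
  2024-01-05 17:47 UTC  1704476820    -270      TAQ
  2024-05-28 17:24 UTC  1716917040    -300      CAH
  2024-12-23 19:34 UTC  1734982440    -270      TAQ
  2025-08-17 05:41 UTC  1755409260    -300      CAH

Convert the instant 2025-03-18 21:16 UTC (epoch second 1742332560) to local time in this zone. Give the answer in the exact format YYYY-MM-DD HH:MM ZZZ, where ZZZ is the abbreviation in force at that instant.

Query: 2025-03-18 21:16 UTC
Rule 4/5 (TAQ, -04:30): 2024-12-23 19:34 UTC ≤ query < 2025-08-17 05:41 UTC
21·60 + 16 - 270 = 1006 min
1006 = 0·1440 + 1006; 1006 = 16·60 + 46 → 16:46, same day
→ 2025-03-18 16:46 TAQ

2025-03-18 16:46 TAQ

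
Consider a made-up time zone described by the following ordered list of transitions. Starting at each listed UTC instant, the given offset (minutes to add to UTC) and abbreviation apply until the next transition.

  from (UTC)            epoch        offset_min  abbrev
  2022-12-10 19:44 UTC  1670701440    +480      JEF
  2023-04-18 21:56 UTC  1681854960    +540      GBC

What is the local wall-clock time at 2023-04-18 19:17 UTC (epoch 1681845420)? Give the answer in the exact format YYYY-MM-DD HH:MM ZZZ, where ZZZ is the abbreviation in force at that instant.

Query: 2023-04-18 19:17 UTC
Rule 1/2 (JEF, +08:00): 2022-12-10 19:44 UTC ≤ query < 2023-04-18 21:56 UTC
19·60 + 17 + 480 = 1637 min
1637 = 1·1440 + 197; 197 = 3·60 + 17 → 03:17, 2023-04-18 + 1 day = 2023-04-19
→ 2023-04-19 03:17 JEF

2023-04-19 03:17 JEF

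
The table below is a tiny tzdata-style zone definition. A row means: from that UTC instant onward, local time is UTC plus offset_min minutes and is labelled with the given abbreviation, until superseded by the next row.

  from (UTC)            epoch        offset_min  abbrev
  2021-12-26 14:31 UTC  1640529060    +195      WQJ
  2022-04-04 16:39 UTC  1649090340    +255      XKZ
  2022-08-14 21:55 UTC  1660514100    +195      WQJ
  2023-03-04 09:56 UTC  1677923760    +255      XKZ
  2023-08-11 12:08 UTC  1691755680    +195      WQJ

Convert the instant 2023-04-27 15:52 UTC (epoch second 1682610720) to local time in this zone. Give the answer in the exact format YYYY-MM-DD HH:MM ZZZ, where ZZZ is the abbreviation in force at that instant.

2023-04-27 20:07 XKZ

Query: 2023-04-27 15:52 UTC
Rule 4/5 (XKZ, +04:15): 2023-03-04 09:56 UTC ≤ query < 2023-08-11 12:08 UTC
15·60 + 52 + 255 = 1207 min
1207 = 0·1440 + 1207; 1207 = 20·60 + 7 → 20:07, same day
→ 2023-04-27 20:07 XKZ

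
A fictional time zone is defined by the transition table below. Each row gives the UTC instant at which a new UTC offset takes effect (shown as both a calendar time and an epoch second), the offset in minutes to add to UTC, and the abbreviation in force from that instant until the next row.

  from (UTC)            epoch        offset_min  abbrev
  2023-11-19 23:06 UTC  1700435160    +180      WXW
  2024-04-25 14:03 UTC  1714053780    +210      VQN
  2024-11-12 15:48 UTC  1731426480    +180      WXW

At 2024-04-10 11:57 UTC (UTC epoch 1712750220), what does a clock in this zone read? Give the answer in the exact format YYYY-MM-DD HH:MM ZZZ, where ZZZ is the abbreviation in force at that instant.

Query: 2024-04-10 11:57 UTC
Rule 1/3 (WXW, +03:00): 2023-11-19 23:06 UTC ≤ query < 2024-04-25 14:03 UTC
11·60 + 57 + 180 = 897 min
897 = 0·1440 + 897; 897 = 14·60 + 57 → 14:57, same day
→ 2024-04-10 14:57 WXW

2024-04-10 14:57 WXW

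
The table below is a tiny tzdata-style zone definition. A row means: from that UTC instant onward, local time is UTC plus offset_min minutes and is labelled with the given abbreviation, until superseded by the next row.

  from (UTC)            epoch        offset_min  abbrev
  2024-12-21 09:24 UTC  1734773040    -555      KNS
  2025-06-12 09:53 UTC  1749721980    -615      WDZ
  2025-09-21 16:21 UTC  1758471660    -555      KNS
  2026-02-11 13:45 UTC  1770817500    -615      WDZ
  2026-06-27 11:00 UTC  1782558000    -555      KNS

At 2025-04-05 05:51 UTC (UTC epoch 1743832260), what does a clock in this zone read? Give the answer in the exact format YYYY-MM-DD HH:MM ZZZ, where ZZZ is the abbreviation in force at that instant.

2025-04-04 20:36 KNS

Query: 2025-04-05 05:51 UTC
Rule 1/5 (KNS, -09:15): 2024-12-21 09:24 UTC ≤ query < 2025-06-12 09:53 UTC
5·60 + 51 - 555 = -204 min
-204 = -1·1440 + 1236; 1236 = 20·60 + 36 → 20:36, 2025-04-05 - 1 day = 2025-04-04
→ 2025-04-04 20:36 KNS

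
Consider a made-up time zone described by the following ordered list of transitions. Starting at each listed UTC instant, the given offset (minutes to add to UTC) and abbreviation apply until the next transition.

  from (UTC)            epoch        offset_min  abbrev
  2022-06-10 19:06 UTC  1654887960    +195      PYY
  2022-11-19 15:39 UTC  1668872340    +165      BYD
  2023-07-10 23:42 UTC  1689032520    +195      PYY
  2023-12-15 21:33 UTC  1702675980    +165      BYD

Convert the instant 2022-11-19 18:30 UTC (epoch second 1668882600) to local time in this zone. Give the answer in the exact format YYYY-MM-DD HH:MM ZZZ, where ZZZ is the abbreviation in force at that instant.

Query: 2022-11-19 18:30 UTC
Rule 2/4 (BYD, +02:45): 2022-11-19 15:39 UTC ≤ query < 2023-07-10 23:42 UTC
18·60 + 30 + 165 = 1275 min
1275 = 0·1440 + 1275; 1275 = 21·60 + 15 → 21:15, same day
→ 2022-11-19 21:15 BYD

2022-11-19 21:15 BYD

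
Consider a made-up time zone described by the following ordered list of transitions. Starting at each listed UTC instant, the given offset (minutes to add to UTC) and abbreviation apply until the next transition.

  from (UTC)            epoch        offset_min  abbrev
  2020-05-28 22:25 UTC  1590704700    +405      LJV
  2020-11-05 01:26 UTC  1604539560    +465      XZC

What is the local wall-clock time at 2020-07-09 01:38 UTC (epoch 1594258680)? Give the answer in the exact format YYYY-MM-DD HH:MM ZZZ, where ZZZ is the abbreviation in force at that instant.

Query: 2020-07-09 01:38 UTC
Rule 1/2 (LJV, +06:45): 2020-05-28 22:25 UTC ≤ query < 2020-11-05 01:26 UTC
1·60 + 38 + 405 = 503 min
503 = 0·1440 + 503; 503 = 8·60 + 23 → 08:23, same day
→ 2020-07-09 08:23 LJV

2020-07-09 08:23 LJV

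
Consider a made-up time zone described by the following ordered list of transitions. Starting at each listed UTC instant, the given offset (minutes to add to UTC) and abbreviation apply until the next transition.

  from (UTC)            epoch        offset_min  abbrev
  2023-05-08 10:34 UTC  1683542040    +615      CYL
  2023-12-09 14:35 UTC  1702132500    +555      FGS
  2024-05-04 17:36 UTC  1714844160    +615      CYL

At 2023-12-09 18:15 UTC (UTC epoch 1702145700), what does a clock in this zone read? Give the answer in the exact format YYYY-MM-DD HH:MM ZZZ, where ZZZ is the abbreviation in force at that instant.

2023-12-10 03:30 FGS

Query: 2023-12-09 18:15 UTC
Rule 2/3 (FGS, +09:15): 2023-12-09 14:35 UTC ≤ query < 2024-05-04 17:36 UTC
18·60 + 15 + 555 = 1650 min
1650 = 1·1440 + 210; 210 = 3·60 + 30 → 03:30, 2023-12-09 + 1 day = 2023-12-10
→ 2023-12-10 03:30 FGS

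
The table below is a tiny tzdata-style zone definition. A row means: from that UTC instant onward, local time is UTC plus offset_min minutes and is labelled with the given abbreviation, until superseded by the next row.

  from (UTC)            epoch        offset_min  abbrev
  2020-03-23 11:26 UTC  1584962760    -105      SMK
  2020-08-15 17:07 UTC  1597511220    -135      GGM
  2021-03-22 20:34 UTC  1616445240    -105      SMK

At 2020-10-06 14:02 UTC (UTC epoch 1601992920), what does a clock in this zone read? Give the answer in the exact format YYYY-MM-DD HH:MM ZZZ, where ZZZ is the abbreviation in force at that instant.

2020-10-06 11:47 GGM

Query: 2020-10-06 14:02 UTC
Rule 2/3 (GGM, -02:15): 2020-08-15 17:07 UTC ≤ query < 2021-03-22 20:34 UTC
14·60 + 2 - 135 = 707 min
707 = 0·1440 + 707; 707 = 11·60 + 47 → 11:47, same day
→ 2020-10-06 11:47 GGM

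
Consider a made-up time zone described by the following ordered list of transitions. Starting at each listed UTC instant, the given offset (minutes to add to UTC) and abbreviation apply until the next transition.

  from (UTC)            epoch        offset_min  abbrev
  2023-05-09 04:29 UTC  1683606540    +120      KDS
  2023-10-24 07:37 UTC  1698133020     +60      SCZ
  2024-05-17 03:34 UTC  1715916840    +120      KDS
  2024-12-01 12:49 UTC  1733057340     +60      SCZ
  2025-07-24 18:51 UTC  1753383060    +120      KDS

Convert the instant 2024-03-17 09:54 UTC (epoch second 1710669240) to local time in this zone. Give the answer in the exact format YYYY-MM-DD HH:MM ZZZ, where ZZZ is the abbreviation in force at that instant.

Query: 2024-03-17 09:54 UTC
Rule 2/5 (SCZ, +01:00): 2023-10-24 07:37 UTC ≤ query < 2024-05-17 03:34 UTC
9·60 + 54 + 60 = 654 min
654 = 0·1440 + 654; 654 = 10·60 + 54 → 10:54, same day
→ 2024-03-17 10:54 SCZ

2024-03-17 10:54 SCZ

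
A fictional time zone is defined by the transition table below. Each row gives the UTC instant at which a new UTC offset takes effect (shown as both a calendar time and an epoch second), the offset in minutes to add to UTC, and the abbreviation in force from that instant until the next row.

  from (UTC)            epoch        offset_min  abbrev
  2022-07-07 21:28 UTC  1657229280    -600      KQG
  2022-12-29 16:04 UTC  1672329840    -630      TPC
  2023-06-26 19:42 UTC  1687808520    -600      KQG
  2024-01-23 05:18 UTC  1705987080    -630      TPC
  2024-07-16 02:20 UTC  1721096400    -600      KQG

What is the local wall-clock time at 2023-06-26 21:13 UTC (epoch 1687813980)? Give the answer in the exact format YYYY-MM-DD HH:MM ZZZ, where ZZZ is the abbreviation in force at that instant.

2023-06-26 11:13 KQG

Query: 2023-06-26 21:13 UTC
Rule 3/5 (KQG, -10:00): 2023-06-26 19:42 UTC ≤ query < 2024-01-23 05:18 UTC
21·60 + 13 - 600 = 673 min
673 = 0·1440 + 673; 673 = 11·60 + 13 → 11:13, same day
→ 2023-06-26 11:13 KQG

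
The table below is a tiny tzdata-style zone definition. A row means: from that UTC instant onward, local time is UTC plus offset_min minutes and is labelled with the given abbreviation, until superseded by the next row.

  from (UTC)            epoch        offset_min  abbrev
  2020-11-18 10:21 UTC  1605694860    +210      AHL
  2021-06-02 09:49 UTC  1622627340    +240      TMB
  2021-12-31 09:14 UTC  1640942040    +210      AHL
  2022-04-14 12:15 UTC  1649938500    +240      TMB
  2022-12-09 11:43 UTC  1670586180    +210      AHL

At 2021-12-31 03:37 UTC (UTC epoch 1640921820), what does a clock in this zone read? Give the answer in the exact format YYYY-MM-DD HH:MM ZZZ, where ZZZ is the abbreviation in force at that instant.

2021-12-31 07:37 TMB

Query: 2021-12-31 03:37 UTC
Rule 2/5 (TMB, +04:00): 2021-06-02 09:49 UTC ≤ query < 2021-12-31 09:14 UTC
3·60 + 37 + 240 = 457 min
457 = 0·1440 + 457; 457 = 7·60 + 37 → 07:37, same day
→ 2021-12-31 07:37 TMB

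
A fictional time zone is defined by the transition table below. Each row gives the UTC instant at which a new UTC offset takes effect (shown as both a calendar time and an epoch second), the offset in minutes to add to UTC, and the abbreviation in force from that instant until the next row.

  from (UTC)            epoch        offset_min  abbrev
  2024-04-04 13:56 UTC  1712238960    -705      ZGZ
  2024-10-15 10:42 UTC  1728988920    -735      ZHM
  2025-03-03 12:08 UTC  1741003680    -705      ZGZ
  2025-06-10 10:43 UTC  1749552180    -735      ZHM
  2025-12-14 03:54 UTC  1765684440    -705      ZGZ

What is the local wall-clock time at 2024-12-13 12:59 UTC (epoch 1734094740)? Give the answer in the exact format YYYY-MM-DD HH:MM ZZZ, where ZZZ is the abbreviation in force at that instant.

Query: 2024-12-13 12:59 UTC
Rule 2/5 (ZHM, -12:15): 2024-10-15 10:42 UTC ≤ query < 2025-03-03 12:08 UTC
12·60 + 59 - 735 = 44 min
44 = 0·1440 + 44; 44 = 0·60 + 44 → 00:44, same day
→ 2024-12-13 00:44 ZHM

2024-12-13 00:44 ZHM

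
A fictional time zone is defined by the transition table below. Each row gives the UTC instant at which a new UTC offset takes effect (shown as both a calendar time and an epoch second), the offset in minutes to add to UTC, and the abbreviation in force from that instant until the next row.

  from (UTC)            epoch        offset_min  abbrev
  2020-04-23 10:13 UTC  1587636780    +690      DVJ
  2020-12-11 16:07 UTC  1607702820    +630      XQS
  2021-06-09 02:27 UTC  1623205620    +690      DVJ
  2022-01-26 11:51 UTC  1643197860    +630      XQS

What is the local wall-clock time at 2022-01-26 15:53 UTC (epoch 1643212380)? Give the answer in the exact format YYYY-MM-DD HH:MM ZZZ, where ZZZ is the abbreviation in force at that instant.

Query: 2022-01-26 15:53 UTC
Rule 4/4 (XQS, +10:30): 2022-01-26 11:51 UTC ≤ query < +∞
15·60 + 53 + 630 = 1583 min
1583 = 1·1440 + 143; 143 = 2·60 + 23 → 02:23, 2022-01-26 + 1 day = 2022-01-27
→ 2022-01-27 02:23 XQS

2022-01-27 02:23 XQS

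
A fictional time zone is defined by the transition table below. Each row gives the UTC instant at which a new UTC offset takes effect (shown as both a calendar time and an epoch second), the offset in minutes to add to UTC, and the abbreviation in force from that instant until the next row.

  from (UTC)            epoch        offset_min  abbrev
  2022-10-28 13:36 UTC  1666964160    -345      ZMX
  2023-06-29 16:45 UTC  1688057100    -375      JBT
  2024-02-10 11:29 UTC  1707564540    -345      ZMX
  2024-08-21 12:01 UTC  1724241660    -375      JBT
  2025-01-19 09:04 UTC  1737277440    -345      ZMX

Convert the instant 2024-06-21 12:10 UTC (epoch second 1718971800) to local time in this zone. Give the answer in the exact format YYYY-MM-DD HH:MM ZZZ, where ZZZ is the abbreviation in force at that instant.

Query: 2024-06-21 12:10 UTC
Rule 3/5 (ZMX, -05:45): 2024-02-10 11:29 UTC ≤ query < 2024-08-21 12:01 UTC
12·60 + 10 - 345 = 385 min
385 = 0·1440 + 385; 385 = 6·60 + 25 → 06:25, same day
→ 2024-06-21 06:25 ZMX

2024-06-21 06:25 ZMX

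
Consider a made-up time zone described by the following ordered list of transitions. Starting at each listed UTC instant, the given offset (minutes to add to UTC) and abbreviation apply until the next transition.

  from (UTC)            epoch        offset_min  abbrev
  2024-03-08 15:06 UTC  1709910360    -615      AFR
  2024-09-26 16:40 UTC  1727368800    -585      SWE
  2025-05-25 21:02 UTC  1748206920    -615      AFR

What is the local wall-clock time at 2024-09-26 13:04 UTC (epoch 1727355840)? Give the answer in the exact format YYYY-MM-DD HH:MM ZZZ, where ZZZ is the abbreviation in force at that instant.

2024-09-26 02:49 AFR

Query: 2024-09-26 13:04 UTC
Rule 1/3 (AFR, -10:15): 2024-03-08 15:06 UTC ≤ query < 2024-09-26 16:40 UTC
13·60 + 4 - 615 = 169 min
169 = 0·1440 + 169; 169 = 2·60 + 49 → 02:49, same day
→ 2024-09-26 02:49 AFR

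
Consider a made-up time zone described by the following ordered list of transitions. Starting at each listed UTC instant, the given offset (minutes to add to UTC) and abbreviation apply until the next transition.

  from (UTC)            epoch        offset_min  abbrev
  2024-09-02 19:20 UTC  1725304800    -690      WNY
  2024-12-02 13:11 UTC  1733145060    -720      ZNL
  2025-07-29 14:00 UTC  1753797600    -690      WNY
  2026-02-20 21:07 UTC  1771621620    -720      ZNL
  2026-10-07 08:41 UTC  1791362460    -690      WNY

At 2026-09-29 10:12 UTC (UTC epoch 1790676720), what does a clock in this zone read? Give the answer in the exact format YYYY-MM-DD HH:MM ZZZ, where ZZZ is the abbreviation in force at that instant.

2026-09-28 22:12 ZNL

Query: 2026-09-29 10:12 UTC
Rule 4/5 (ZNL, -12:00): 2026-02-20 21:07 UTC ≤ query < 2026-10-07 08:41 UTC
10·60 + 12 - 720 = -108 min
-108 = -1·1440 + 1332; 1332 = 22·60 + 12 → 22:12, 2026-09-29 - 1 day = 2026-09-28
→ 2026-09-28 22:12 ZNL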